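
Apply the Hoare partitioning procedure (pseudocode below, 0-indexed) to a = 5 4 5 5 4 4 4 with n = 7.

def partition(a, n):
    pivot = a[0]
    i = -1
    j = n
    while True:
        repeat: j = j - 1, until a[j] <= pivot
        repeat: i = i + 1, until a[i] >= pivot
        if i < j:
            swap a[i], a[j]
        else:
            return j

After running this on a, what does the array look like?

pivot = a[0] = 5; i = -1, j = 7
j→6 (a[6]=4≤5), i→0 (a[0]=5≥5); i<j, swap → 4 4 5 5 4 4 5
j→5 (a[5]=4≤5), i→2 (a[2]=5≥5); i<j, swap → 4 4 4 5 4 5 5
j→4 (a[4]=4≤5), i→3 (a[3]=5≥5); i<j, swap → 4 4 4 4 5 5 5
j→3, i→4; i≥j, return j=3. a = 4 4 4 4 5 5 5

4 4 4 4 5 5 5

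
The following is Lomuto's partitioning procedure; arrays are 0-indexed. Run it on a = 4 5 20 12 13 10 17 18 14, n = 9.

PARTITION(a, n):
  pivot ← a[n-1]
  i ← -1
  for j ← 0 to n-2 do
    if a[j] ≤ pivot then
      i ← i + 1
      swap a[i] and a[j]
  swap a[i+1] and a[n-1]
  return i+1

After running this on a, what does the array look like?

pivot = a[8] = 14; i = -1
j=0: a[0]=4 ≤ 14 → i=0, swap a[0],a[0] (no change) → 4 5 20 12 13 10 17 18 14
j=1: a[1]=5 ≤ 14 → i=1, swap a[1],a[1] (no change) → 4 5 20 12 13 10 17 18 14
j=2: a[2]=20 > 14 → no swap
j=3: a[3]=12 ≤ 14 → i=2, swap a[2],a[3] → 4 5 12 20 13 10 17 18 14
j=4: a[4]=13 ≤ 14 → i=3, swap a[3],a[4] → 4 5 12 13 20 10 17 18 14
j=5: a[5]=10 ≤ 14 → i=4, swap a[4],a[5] → 4 5 12 13 10 20 17 18 14
j=6: a[6]=17 > 14 → no swap
j=7: a[7]=18 > 14 → no swap
final swap a[5],a[8] → 4 5 12 13 10 14 17 18 20; return 5

4 5 12 13 10 14 17 18 20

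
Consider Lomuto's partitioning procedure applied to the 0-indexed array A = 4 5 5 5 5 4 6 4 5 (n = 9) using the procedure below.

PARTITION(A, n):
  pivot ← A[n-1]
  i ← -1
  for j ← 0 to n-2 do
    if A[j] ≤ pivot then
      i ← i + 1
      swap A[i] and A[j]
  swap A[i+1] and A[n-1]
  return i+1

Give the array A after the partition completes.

pivot=5, i=-1
j=0: 4≤5, i=0, swap(0,0) ⇒ 4 5 5 5 5 4 6 4 5
j=1: 5≤5, i=1, swap(1,1) ⇒ 4 5 5 5 5 4 6 4 5
j=2: 5≤5, i=2, swap(2,2) ⇒ 4 5 5 5 5 4 6 4 5
j=3: 5≤5, i=3, swap(3,3) ⇒ 4 5 5 5 5 4 6 4 5
j=4: 5≤5, i=4, swap(4,4) ⇒ 4 5 5 5 5 4 6 4 5
j=5: 4≤5, i=5, swap(5,5) ⇒ 4 5 5 5 5 4 6 4 5
j=6: 6>5, skip
j=7: 4≤5, i=6, swap(6,7) ⇒ 4 5 5 5 5 4 4 6 5
swap(7,8) ⇒ 4 5 5 5 5 4 4 5 6; return 7

4 5 5 5 5 4 4 5 6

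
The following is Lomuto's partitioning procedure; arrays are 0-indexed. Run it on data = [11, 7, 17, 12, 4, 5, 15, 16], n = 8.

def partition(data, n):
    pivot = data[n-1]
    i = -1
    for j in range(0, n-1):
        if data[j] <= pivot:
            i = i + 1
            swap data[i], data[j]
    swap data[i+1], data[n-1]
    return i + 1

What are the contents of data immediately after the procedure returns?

pivot = data[7] = 16; i = -1
j=0: data[0]=11 ≤ 16 → i=0, swap data[0],data[0] (no change) → [11, 7, 17, 12, 4, 5, 15, 16]
j=1: data[1]=7 ≤ 16 → i=1, swap data[1],data[1] (no change) → [11, 7, 17, 12, 4, 5, 15, 16]
j=2: data[2]=17 > 16 → no swap
j=3: data[3]=12 ≤ 16 → i=2, swap data[2],data[3] → [11, 7, 12, 17, 4, 5, 15, 16]
j=4: data[4]=4 ≤ 16 → i=3, swap data[3],data[4] → [11, 7, 12, 4, 17, 5, 15, 16]
j=5: data[5]=5 ≤ 16 → i=4, swap data[4],data[5] → [11, 7, 12, 4, 5, 17, 15, 16]
j=6: data[6]=15 ≤ 16 → i=5, swap data[5],data[6] → [11, 7, 12, 4, 5, 15, 17, 16]
final swap data[6],data[7] → [11, 7, 12, 4, 5, 15, 16, 17]; return 6

[11, 7, 12, 4, 5, 15, 16, 17]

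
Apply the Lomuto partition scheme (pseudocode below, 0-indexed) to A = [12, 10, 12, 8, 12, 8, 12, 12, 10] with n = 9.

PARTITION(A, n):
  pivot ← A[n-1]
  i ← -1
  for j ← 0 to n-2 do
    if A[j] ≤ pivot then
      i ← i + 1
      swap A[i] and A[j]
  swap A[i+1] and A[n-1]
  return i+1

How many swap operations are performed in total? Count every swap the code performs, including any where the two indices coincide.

pivot=10, i=-1
j=0: 12>10, skip
j=1: 10≤10, i=0, swap(0,1) ⇒ [10, 12, 12, 8, 12, 8, 12, 12, 10]
j=2: 12>10, skip
j=3: 8≤10, i=1, swap(1,3) ⇒ [10, 8, 12, 12, 12, 8, 12, 12, 10]
j=4: 12>10, skip
j=5: 8≤10, i=2, swap(2,5) ⇒ [10, 8, 8, 12, 12, 12, 12, 12, 10]
j=6: 12>10, skip
j=7: 12>10, skip
swap(3,8) ⇒ [10, 8, 8, 10, 12, 12, 12, 12, 12]; return 3

4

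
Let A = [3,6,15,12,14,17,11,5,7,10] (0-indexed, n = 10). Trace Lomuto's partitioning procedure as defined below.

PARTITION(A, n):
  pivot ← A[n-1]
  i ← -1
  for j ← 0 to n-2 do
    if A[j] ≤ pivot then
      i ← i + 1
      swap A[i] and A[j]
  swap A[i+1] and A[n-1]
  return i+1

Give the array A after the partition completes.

[3,6,5,7,10,17,11,15,12,14]

pivot = A[9] = 10; i = -1
j=0: A[0]=3 ≤ 10 → i=0, swap A[0],A[0] (no change) → [3,6,15,12,14,17,11,5,7,10]
j=1: A[1]=6 ≤ 10 → i=1, swap A[1],A[1] (no change) → [3,6,15,12,14,17,11,5,7,10]
j=2: A[2]=15 > 10 → no swap
j=3: A[3]=12 > 10 → no swap
j=4: A[4]=14 > 10 → no swap
j=5: A[5]=17 > 10 → no swap
j=6: A[6]=11 > 10 → no swap
j=7: A[7]=5 ≤ 10 → i=2, swap A[2],A[7] → [3,6,5,12,14,17,11,15,7,10]
j=8: A[8]=7 ≤ 10 → i=3, swap A[3],A[8] → [3,6,5,7,14,17,11,15,12,10]
final swap A[4],A[9] → [3,6,5,7,10,17,11,15,12,14]; return 4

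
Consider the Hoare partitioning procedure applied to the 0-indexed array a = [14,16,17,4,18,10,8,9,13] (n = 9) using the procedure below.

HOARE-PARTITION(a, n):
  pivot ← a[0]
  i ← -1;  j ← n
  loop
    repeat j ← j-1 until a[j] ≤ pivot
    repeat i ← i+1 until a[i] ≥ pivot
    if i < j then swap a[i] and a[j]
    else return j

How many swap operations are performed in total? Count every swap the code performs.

4

pivot=14
j stops at 8 (13), i stops at 0 (14); swap ⇒ [13,16,17,4,18,10,8,9,14]
j stops at 7 (9), i stops at 1 (16); swap ⇒ [13,9,17,4,18,10,8,16,14]
j stops at 6 (8), i stops at 2 (17); swap ⇒ [13,9,8,4,18,10,17,16,14]
j stops at 5 (10), i stops at 4 (18); swap ⇒ [13,9,8,4,10,18,17,16,14]
j stops at 4, i stops at 5; i≥j ⇒ return 4. a=[13,9,8,4,10,18,17,16,14]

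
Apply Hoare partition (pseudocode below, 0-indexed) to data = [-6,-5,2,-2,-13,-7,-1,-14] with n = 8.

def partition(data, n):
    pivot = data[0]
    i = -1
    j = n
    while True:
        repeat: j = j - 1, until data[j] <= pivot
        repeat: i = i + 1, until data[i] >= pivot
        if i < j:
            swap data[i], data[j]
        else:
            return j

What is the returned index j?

2

pivot = data[0] = -6; i = -1, j = 8
j→7 (data[7]=-14≤-6), i→0 (data[0]=-6≥-6); i<j, swap → [-14,-5,2,-2,-13,-7,-1,-6]
j→5 (data[5]=-7≤-6), i→1 (data[1]=-5≥-6); i<j, swap → [-14,-7,2,-2,-13,-5,-1,-6]
j→4 (data[4]=-13≤-6), i→2 (data[2]=2≥-6); i<j, swap → [-14,-7,-13,-2,2,-5,-1,-6]
j→2, i→3; i≥j, return j=2. data = [-14,-7,-13,-2,2,-5,-1,-6]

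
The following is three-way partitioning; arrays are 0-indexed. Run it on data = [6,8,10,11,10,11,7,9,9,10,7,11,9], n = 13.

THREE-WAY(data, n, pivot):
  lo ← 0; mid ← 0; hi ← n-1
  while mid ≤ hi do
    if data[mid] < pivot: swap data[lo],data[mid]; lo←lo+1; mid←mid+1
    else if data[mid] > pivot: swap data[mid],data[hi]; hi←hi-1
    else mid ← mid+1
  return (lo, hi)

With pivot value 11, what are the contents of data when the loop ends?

lo=0 mid=0 hi=12
6<11: swap(0,0), lo=1 mid=1 ⇒ [6,8,10,11,10,11,7,9,9,10,7,11,9]
8<11: swap(1,1), lo=2 mid=2 ⇒ [6,8,10,11,10,11,7,9,9,10,7,11,9]
10<11: swap(2,2), lo=3 mid=3 ⇒ [6,8,10,11,10,11,7,9,9,10,7,11,9]
11=11: mid=4
10<11: swap(3,4), lo=4 mid=5 ⇒ [6,8,10,10,11,11,7,9,9,10,7,11,9]
11=11: mid=6
7<11: swap(4,6), lo=5 mid=7 ⇒ [6,8,10,10,7,11,11,9,9,10,7,11,9]
9<11: swap(5,7), lo=6 mid=8 ⇒ [6,8,10,10,7,9,11,11,9,10,7,11,9]
9<11: swap(6,8), lo=7 mid=9 ⇒ [6,8,10,10,7,9,9,11,11,10,7,11,9]
10<11: swap(7,9), lo=8 mid=10 ⇒ [6,8,10,10,7,9,9,10,11,11,7,11,9]
7<11: swap(8,10), lo=9 mid=11 ⇒ [6,8,10,10,7,9,9,10,7,11,11,11,9]
11=11: mid=12
9<11: swap(9,12), lo=10 mid=13 ⇒ [6,8,10,10,7,9,9,10,7,9,11,11,11]
done. lo=10 hi=12; data=[6,8,10,10,7,9,9,10,7,9,11,11,11]

[6,8,10,10,7,9,9,10,7,9,11,11,11]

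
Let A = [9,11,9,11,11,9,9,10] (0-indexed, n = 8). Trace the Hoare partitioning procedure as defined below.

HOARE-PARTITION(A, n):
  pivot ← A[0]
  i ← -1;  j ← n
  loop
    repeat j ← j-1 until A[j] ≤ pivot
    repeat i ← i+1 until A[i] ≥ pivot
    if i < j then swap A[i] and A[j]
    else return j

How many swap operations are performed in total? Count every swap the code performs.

pivot = A[0] = 9; i = -1, j = 8
j→6 (A[6]=9≤9), i→0 (A[0]=9≥9); i<j, swap → [9,11,9,11,11,9,9,10]
j→5 (A[5]=9≤9), i→1 (A[1]=11≥9); i<j, swap → [9,9,9,11,11,11,9,10]
j→2, i→2; i≥j, return j=2. A = [9,9,9,11,11,11,9,10]

2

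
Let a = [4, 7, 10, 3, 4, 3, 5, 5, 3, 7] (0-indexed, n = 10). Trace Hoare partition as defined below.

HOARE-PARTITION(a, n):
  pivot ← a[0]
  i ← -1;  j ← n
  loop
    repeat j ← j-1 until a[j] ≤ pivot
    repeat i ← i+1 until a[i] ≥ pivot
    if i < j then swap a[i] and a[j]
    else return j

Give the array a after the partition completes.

[3, 3, 4, 3, 10, 7, 5, 5, 4, 7]

pivot=4
j stops at 8 (3), i stops at 0 (4); swap ⇒ [3, 7, 10, 3, 4, 3, 5, 5, 4, 7]
j stops at 5 (3), i stops at 1 (7); swap ⇒ [3, 3, 10, 3, 4, 7, 5, 5, 4, 7]
j stops at 4 (4), i stops at 2 (10); swap ⇒ [3, 3, 4, 3, 10, 7, 5, 5, 4, 7]
j stops at 3, i stops at 4; i≥j ⇒ return 3. a=[3, 3, 4, 3, 10, 7, 5, 5, 4, 7]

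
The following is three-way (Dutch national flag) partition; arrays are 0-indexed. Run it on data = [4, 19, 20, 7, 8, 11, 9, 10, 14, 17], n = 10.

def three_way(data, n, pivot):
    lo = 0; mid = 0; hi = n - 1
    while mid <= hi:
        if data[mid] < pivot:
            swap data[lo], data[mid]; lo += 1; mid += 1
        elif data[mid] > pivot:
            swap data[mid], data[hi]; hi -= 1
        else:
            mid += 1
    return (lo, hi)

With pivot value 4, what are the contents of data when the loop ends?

lo=0 mid=0 hi=9
4=4: mid=1
19>4: swap(1,9), hi=8 ⇒ [4, 17, 20, 7, 8, 11, 9, 10, 14, 19]
17>4: swap(1,8), hi=7 ⇒ [4, 14, 20, 7, 8, 11, 9, 10, 17, 19]
14>4: swap(1,7), hi=6 ⇒ [4, 10, 20, 7, 8, 11, 9, 14, 17, 19]
10>4: swap(1,6), hi=5 ⇒ [4, 9, 20, 7, 8, 11, 10, 14, 17, 19]
9>4: swap(1,5), hi=4 ⇒ [4, 11, 20, 7, 8, 9, 10, 14, 17, 19]
11>4: swap(1,4), hi=3 ⇒ [4, 8, 20, 7, 11, 9, 10, 14, 17, 19]
8>4: swap(1,3), hi=2 ⇒ [4, 7, 20, 8, 11, 9, 10, 14, 17, 19]
7>4: swap(1,2), hi=1 ⇒ [4, 20, 7, 8, 11, 9, 10, 14, 17, 19]
20>4: swap(1,1), hi=0 ⇒ [4, 20, 7, 8, 11, 9, 10, 14, 17, 19]
done. lo=0 hi=0; data=[4, 20, 7, 8, 11, 9, 10, 14, 17, 19]

[4, 20, 7, 8, 11, 9, 10, 14, 17, 19]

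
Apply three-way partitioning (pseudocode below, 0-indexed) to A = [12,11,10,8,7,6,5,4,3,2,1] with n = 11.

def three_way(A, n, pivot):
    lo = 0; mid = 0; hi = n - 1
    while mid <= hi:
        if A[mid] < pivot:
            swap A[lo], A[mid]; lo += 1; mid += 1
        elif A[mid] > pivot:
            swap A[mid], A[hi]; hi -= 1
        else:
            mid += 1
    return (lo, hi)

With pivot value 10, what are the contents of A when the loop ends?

lo=0 mid=0 hi=10
12>10: swap(0,10), hi=9 ⇒ [1,11,10,8,7,6,5,4,3,2,12]
1<10: swap(0,0), lo=1 mid=1 ⇒ [1,11,10,8,7,6,5,4,3,2,12]
11>10: swap(1,9), hi=8 ⇒ [1,2,10,8,7,6,5,4,3,11,12]
2<10: swap(1,1), lo=2 mid=2 ⇒ [1,2,10,8,7,6,5,4,3,11,12]
10=10: mid=3
8<10: swap(2,3), lo=3 mid=4 ⇒ [1,2,8,10,7,6,5,4,3,11,12]
7<10: swap(3,4), lo=4 mid=5 ⇒ [1,2,8,7,10,6,5,4,3,11,12]
6<10: swap(4,5), lo=5 mid=6 ⇒ [1,2,8,7,6,10,5,4,3,11,12]
5<10: swap(5,6), lo=6 mid=7 ⇒ [1,2,8,7,6,5,10,4,3,11,12]
4<10: swap(6,7), lo=7 mid=8 ⇒ [1,2,8,7,6,5,4,10,3,11,12]
3<10: swap(7,8), lo=8 mid=9 ⇒ [1,2,8,7,6,5,4,3,10,11,12]
done. lo=8 hi=8; A=[1,2,8,7,6,5,4,3,10,11,12]

[1,2,8,7,6,5,4,3,10,11,12]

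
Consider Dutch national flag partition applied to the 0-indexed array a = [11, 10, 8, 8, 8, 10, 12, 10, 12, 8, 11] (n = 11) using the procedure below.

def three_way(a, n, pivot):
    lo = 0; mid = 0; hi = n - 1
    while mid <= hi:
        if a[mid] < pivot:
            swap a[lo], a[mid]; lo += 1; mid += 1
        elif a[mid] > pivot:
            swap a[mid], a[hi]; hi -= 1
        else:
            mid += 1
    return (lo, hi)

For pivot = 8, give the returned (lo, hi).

(0, 3)

pivot = 8; lo=0, mid=0, hi=10
a[mid]=11>8: swap a[0],a[10]; hi=9 → [11, 10, 8, 8, 8, 10, 12, 10, 12, 8, 11]
a[mid]=11>8: swap a[0],a[9]; hi=8 → [8, 10, 8, 8, 8, 10, 12, 10, 12, 11, 11]
a[mid]=8=8: mid=1
a[mid]=10>8: swap a[1],a[8]; hi=7 → [8, 12, 8, 8, 8, 10, 12, 10, 10, 11, 11]
a[mid]=12>8: swap a[1],a[7]; hi=6 → [8, 10, 8, 8, 8, 10, 12, 12, 10, 11, 11]
a[mid]=10>8: swap a[1],a[6]; hi=5 → [8, 12, 8, 8, 8, 10, 10, 12, 10, 11, 11]
a[mid]=12>8: swap a[1],a[5]; hi=4 → [8, 10, 8, 8, 8, 12, 10, 12, 10, 11, 11]
a[mid]=10>8: swap a[1],a[4]; hi=3 → [8, 8, 8, 8, 10, 12, 10, 12, 10, 11, 11]
a[mid]=8=8: mid=2
a[mid]=8=8: mid=3
a[mid]=8=8: mid=4
end: lo=0, hi=3; a = [8, 8, 8, 8, 10, 12, 10, 12, 10, 11, 11]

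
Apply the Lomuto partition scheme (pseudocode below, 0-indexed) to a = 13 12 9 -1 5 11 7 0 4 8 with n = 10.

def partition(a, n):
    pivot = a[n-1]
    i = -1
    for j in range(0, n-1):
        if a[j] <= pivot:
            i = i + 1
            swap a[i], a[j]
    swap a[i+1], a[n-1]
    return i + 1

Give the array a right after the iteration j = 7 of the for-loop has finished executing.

-1 5 7 0 12 11 9 13 4 8

pivot=8, i=-1
j=0: 13>8, skip
j=1: 12>8, skip
j=2: 9>8, skip
j=3: -1≤8, i=0, swap(0,3) ⇒ -1 12 9 13 5 11 7 0 4 8
j=4: 5≤8, i=1, swap(1,4) ⇒ -1 5 9 13 12 11 7 0 4 8
j=5: 11>8, skip
j=6: 7≤8, i=2, swap(2,6) ⇒ -1 5 7 13 12 11 9 0 4 8
j=7: 0≤8, i=3, swap(3,7) ⇒ -1 5 7 0 12 11 9 13 4 8
(after j=7) a = -1 5 7 0 12 11 9 13 4 8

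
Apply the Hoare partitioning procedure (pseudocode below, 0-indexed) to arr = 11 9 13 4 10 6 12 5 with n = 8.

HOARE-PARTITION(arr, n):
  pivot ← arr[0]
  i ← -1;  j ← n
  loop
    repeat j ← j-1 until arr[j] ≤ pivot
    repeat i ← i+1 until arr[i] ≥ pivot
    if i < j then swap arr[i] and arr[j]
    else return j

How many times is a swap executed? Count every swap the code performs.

2

pivot=11
j stops at 7 (5), i stops at 0 (11); swap ⇒ 5 9 13 4 10 6 12 11
j stops at 5 (6), i stops at 2 (13); swap ⇒ 5 9 6 4 10 13 12 11
j stops at 4, i stops at 5; i≥j ⇒ return 4. arr=5 9 6 4 10 13 12 11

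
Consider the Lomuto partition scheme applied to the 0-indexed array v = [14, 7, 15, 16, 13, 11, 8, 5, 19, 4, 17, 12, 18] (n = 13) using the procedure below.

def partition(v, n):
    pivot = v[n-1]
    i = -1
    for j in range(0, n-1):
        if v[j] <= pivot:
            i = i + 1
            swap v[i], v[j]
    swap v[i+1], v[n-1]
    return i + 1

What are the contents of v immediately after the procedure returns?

pivot=18, i=-1
j=0: 14≤18, i=0, swap(0,0) ⇒ [14, 7, 15, 16, 13, 11, 8, 5, 19, 4, 17, 12, 18]
j=1: 7≤18, i=1, swap(1,1) ⇒ [14, 7, 15, 16, 13, 11, 8, 5, 19, 4, 17, 12, 18]
j=2: 15≤18, i=2, swap(2,2) ⇒ [14, 7, 15, 16, 13, 11, 8, 5, 19, 4, 17, 12, 18]
j=3: 16≤18, i=3, swap(3,3) ⇒ [14, 7, 15, 16, 13, 11, 8, 5, 19, 4, 17, 12, 18]
j=4: 13≤18, i=4, swap(4,4) ⇒ [14, 7, 15, 16, 13, 11, 8, 5, 19, 4, 17, 12, 18]
j=5: 11≤18, i=5, swap(5,5) ⇒ [14, 7, 15, 16, 13, 11, 8, 5, 19, 4, 17, 12, 18]
j=6: 8≤18, i=6, swap(6,6) ⇒ [14, 7, 15, 16, 13, 11, 8, 5, 19, 4, 17, 12, 18]
j=7: 5≤18, i=7, swap(7,7) ⇒ [14, 7, 15, 16, 13, 11, 8, 5, 19, 4, 17, 12, 18]
j=8: 19>18, skip
j=9: 4≤18, i=8, swap(8,9) ⇒ [14, 7, 15, 16, 13, 11, 8, 5, 4, 19, 17, 12, 18]
j=10: 17≤18, i=9, swap(9,10) ⇒ [14, 7, 15, 16, 13, 11, 8, 5, 4, 17, 19, 12, 18]
j=11: 12≤18, i=10, swap(10,11) ⇒ [14, 7, 15, 16, 13, 11, 8, 5, 4, 17, 12, 19, 18]
swap(11,12) ⇒ [14, 7, 15, 16, 13, 11, 8, 5, 4, 17, 12, 18, 19]; return 11

[14, 7, 15, 16, 13, 11, 8, 5, 4, 17, 12, 18, 19]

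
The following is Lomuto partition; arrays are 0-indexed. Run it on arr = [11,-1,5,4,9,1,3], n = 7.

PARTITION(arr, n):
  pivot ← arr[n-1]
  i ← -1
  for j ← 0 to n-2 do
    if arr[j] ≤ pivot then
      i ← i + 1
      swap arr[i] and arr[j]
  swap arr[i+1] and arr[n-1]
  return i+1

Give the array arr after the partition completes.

pivot = arr[6] = 3; i = -1
j=0: arr[0]=11 > 3 → no swap
j=1: arr[1]=-1 ≤ 3 → i=0, swap arr[0],arr[1] → [-1,11,5,4,9,1,3]
j=2: arr[2]=5 > 3 → no swap
j=3: arr[3]=4 > 3 → no swap
j=4: arr[4]=9 > 3 → no swap
j=5: arr[5]=1 ≤ 3 → i=1, swap arr[1],arr[5] → [-1,1,5,4,9,11,3]
final swap arr[2],arr[6] → [-1,1,3,4,9,11,5]; return 2

[-1,1,3,4,9,11,5]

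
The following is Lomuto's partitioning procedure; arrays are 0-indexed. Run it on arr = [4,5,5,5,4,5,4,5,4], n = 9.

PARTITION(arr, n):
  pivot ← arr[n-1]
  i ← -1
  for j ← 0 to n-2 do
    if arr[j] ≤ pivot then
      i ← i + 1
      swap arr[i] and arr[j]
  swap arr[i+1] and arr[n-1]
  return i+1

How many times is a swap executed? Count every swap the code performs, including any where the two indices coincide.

4

pivot=4, i=-1
j=0: 4≤4, i=0, swap(0,0) ⇒ [4,5,5,5,4,5,4,5,4]
j=1: 5>4, skip
j=2: 5>4, skip
j=3: 5>4, skip
j=4: 4≤4, i=1, swap(1,4) ⇒ [4,4,5,5,5,5,4,5,4]
j=5: 5>4, skip
j=6: 4≤4, i=2, swap(2,6) ⇒ [4,4,4,5,5,5,5,5,4]
j=7: 5>4, skip
swap(3,8) ⇒ [4,4,4,4,5,5,5,5,5]; return 3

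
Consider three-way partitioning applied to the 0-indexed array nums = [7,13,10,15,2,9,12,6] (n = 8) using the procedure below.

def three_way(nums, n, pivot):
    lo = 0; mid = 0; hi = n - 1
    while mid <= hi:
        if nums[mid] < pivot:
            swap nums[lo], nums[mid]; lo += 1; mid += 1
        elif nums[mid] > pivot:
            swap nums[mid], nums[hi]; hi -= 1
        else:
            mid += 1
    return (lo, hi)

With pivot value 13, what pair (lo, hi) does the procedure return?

pivot = 13; lo=0, mid=0, hi=7
nums[mid]=7<13: swap nums[0],nums[0]; lo=1,mid=1 → [7,13,10,15,2,9,12,6]
nums[mid]=13=13: mid=2
nums[mid]=10<13: swap nums[1],nums[2]; lo=2,mid=3 → [7,10,13,15,2,9,12,6]
nums[mid]=15>13: swap nums[3],nums[7]; hi=6 → [7,10,13,6,2,9,12,15]
nums[mid]=6<13: swap nums[2],nums[3]; lo=3,mid=4 → [7,10,6,13,2,9,12,15]
nums[mid]=2<13: swap nums[3],nums[4]; lo=4,mid=5 → [7,10,6,2,13,9,12,15]
nums[mid]=9<13: swap nums[4],nums[5]; lo=5,mid=6 → [7,10,6,2,9,13,12,15]
nums[mid]=12<13: swap nums[5],nums[6]; lo=6,mid=7 → [7,10,6,2,9,12,13,15]
end: lo=6, hi=6; nums = [7,10,6,2,9,12,13,15]

(6, 6)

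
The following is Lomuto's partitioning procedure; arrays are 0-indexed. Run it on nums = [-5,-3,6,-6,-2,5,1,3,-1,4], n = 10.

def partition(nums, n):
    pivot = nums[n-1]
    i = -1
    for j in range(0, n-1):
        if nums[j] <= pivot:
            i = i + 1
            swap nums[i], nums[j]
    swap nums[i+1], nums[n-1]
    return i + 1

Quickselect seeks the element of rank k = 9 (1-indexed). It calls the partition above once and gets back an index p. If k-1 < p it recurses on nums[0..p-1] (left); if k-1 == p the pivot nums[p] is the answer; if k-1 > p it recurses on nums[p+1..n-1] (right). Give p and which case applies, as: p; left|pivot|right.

7; right

pivot=4, i=-1
j=0: -5≤4, i=0, swap(0,0) ⇒ [-5,-3,6,-6,-2,5,1,3,-1,4]
j=1: -3≤4, i=1, swap(1,1) ⇒ [-5,-3,6,-6,-2,5,1,3,-1,4]
j=2: 6>4, skip
j=3: -6≤4, i=2, swap(2,3) ⇒ [-5,-3,-6,6,-2,5,1,3,-1,4]
j=4: -2≤4, i=3, swap(3,4) ⇒ [-5,-3,-6,-2,6,5,1,3,-1,4]
j=5: 5>4, skip
j=6: 1≤4, i=4, swap(4,6) ⇒ [-5,-3,-6,-2,1,5,6,3,-1,4]
j=7: 3≤4, i=5, swap(5,7) ⇒ [-5,-3,-6,-2,1,3,6,5,-1,4]
j=8: -1≤4, i=6, swap(6,8) ⇒ [-5,-3,-6,-2,1,3,-1,5,6,4]
swap(7,9) ⇒ [-5,-3,-6,-2,1,3,-1,4,6,5]; return 7
p = 7; k-1 = 8 > 7 ⇒ right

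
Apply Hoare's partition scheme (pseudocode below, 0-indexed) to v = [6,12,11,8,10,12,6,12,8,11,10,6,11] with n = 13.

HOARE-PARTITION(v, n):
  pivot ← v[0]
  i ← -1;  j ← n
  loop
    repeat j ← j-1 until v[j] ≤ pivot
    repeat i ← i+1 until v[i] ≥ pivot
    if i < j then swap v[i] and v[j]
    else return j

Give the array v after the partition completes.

pivot = v[0] = 6; i = -1, j = 13
j→11 (v[11]=6≤6), i→0 (v[0]=6≥6); i<j, swap → [6,12,11,8,10,12,6,12,8,11,10,6,11]
j→6 (v[6]=6≤6), i→1 (v[1]=12≥6); i<j, swap → [6,6,11,8,10,12,12,12,8,11,10,6,11]
j→1, i→2; i≥j, return j=1. v = [6,6,11,8,10,12,12,12,8,11,10,6,11]

[6,6,11,8,10,12,12,12,8,11,10,6,11]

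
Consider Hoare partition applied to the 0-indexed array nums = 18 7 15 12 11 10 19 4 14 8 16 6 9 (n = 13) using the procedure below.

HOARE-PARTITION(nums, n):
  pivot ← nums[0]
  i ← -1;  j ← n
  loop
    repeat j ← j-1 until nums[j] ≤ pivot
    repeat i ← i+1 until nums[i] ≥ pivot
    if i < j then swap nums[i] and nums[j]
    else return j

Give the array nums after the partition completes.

9 7 15 12 11 10 6 4 14 8 16 19 18

pivot=18
j stops at 12 (9), i stops at 0 (18); swap ⇒ 9 7 15 12 11 10 19 4 14 8 16 6 18
j stops at 11 (6), i stops at 6 (19); swap ⇒ 9 7 15 12 11 10 6 4 14 8 16 19 18
j stops at 10, i stops at 11; i≥j ⇒ return 10. nums=9 7 15 12 11 10 6 4 14 8 16 19 18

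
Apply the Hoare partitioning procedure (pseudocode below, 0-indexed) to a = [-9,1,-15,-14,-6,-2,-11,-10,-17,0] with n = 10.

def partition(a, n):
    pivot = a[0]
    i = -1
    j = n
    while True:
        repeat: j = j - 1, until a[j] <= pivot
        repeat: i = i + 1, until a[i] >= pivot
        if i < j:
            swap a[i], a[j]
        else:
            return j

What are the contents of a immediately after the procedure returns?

pivot=-9
j stops at 8 (-17), i stops at 0 (-9); swap ⇒ [-17,1,-15,-14,-6,-2,-11,-10,-9,0]
j stops at 7 (-10), i stops at 1 (1); swap ⇒ [-17,-10,-15,-14,-6,-2,-11,1,-9,0]
j stops at 6 (-11), i stops at 4 (-6); swap ⇒ [-17,-10,-15,-14,-11,-2,-6,1,-9,0]
j stops at 4, i stops at 5; i≥j ⇒ return 4. a=[-17,-10,-15,-14,-11,-2,-6,1,-9,0]

[-17,-10,-15,-14,-11,-2,-6,1,-9,0]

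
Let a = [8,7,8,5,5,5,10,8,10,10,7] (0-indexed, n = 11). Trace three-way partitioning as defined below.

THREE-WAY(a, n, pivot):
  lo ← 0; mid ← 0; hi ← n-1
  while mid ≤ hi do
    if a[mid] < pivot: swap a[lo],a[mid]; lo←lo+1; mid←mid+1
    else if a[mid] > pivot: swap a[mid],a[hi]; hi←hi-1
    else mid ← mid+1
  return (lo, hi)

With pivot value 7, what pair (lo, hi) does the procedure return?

pivot = 7; lo=0, mid=0, hi=10
a[mid]=8>7: swap a[0],a[10]; hi=9 → [7,7,8,5,5,5,10,8,10,10,8]
a[mid]=7=7: mid=1
a[mid]=7=7: mid=2
a[mid]=8>7: swap a[2],a[9]; hi=8 → [7,7,10,5,5,5,10,8,10,8,8]
a[mid]=10>7: swap a[2],a[8]; hi=7 → [7,7,10,5,5,5,10,8,10,8,8]
a[mid]=10>7: swap a[2],a[7]; hi=6 → [7,7,8,5,5,5,10,10,10,8,8]
a[mid]=8>7: swap a[2],a[6]; hi=5 → [7,7,10,5,5,5,8,10,10,8,8]
a[mid]=10>7: swap a[2],a[5]; hi=4 → [7,7,5,5,5,10,8,10,10,8,8]
a[mid]=5<7: swap a[0],a[2]; lo=1,mid=3 → [5,7,7,5,5,10,8,10,10,8,8]
a[mid]=5<7: swap a[1],a[3]; lo=2,mid=4 → [5,5,7,7,5,10,8,10,10,8,8]
a[mid]=5<7: swap a[2],a[4]; lo=3,mid=5 → [5,5,5,7,7,10,8,10,10,8,8]
end: lo=3, hi=4; a = [5,5,5,7,7,10,8,10,10,8,8]

(3, 4)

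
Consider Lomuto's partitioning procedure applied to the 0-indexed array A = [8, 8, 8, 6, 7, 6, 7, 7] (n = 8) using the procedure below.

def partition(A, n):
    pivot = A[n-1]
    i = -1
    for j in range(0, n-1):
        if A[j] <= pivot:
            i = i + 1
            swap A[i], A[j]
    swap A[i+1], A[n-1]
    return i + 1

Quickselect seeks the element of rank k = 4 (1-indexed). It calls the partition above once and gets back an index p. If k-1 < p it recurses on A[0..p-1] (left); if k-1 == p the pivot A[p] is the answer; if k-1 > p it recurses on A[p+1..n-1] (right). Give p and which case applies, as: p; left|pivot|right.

4; left

pivot = A[7] = 7; i = -1
j=0: A[0]=8 > 7 → no swap
j=1: A[1]=8 > 7 → no swap
j=2: A[2]=8 > 7 → no swap
j=3: A[3]=6 ≤ 7 → i=0, swap A[0],A[3] → [6, 8, 8, 8, 7, 6, 7, 7]
j=4: A[4]=7 ≤ 7 → i=1, swap A[1],A[4] → [6, 7, 8, 8, 8, 6, 7, 7]
j=5: A[5]=6 ≤ 7 → i=2, swap A[2],A[5] → [6, 7, 6, 8, 8, 8, 7, 7]
j=6: A[6]=7 ≤ 7 → i=3, swap A[3],A[6] → [6, 7, 6, 7, 8, 8, 8, 7]
final swap A[4],A[7] → [6, 7, 6, 7, 7, 8, 8, 8]; return 4
p = 4; k-1 = 3 < 4 ⇒ left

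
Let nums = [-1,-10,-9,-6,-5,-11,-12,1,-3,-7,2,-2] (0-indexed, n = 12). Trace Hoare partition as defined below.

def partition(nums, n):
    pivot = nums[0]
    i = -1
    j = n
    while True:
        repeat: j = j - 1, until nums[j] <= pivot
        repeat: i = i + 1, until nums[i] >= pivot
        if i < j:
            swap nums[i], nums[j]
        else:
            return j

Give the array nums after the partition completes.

[-2,-10,-9,-6,-5,-11,-12,-7,-3,1,2,-1]

pivot=-1
j stops at 11 (-2), i stops at 0 (-1); swap ⇒ [-2,-10,-9,-6,-5,-11,-12,1,-3,-7,2,-1]
j stops at 9 (-7), i stops at 7 (1); swap ⇒ [-2,-10,-9,-6,-5,-11,-12,-7,-3,1,2,-1]
j stops at 8, i stops at 9; i≥j ⇒ return 8. nums=[-2,-10,-9,-6,-5,-11,-12,-7,-3,1,2,-1]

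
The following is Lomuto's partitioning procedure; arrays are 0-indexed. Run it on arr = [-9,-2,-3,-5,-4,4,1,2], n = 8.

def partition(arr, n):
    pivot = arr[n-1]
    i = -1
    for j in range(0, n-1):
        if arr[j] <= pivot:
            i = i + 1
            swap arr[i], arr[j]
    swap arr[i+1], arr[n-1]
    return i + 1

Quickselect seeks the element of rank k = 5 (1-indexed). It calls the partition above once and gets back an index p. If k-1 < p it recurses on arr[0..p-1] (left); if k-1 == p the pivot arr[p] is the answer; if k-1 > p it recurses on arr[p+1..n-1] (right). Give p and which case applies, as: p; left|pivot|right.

6; left

pivot=2, i=-1
j=0: -9≤2, i=0, swap(0,0) ⇒ [-9,-2,-3,-5,-4,4,1,2]
j=1: -2≤2, i=1, swap(1,1) ⇒ [-9,-2,-3,-5,-4,4,1,2]
j=2: -3≤2, i=2, swap(2,2) ⇒ [-9,-2,-3,-5,-4,4,1,2]
j=3: -5≤2, i=3, swap(3,3) ⇒ [-9,-2,-3,-5,-4,4,1,2]
j=4: -4≤2, i=4, swap(4,4) ⇒ [-9,-2,-3,-5,-4,4,1,2]
j=5: 4>2, skip
j=6: 1≤2, i=5, swap(5,6) ⇒ [-9,-2,-3,-5,-4,1,4,2]
swap(6,7) ⇒ [-9,-2,-3,-5,-4,1,2,4]; return 6
p = 6; k-1 = 4 < 6 ⇒ left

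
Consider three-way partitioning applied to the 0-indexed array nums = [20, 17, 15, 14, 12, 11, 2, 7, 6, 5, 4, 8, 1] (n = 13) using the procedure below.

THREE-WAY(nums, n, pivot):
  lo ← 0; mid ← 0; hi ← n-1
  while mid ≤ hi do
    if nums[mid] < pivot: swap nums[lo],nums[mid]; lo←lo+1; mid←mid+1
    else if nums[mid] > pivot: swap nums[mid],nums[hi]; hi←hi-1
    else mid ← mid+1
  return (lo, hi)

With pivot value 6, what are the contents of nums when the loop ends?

lo=0 mid=0 hi=12
20>6: swap(0,12), hi=11 ⇒ [1, 17, 15, 14, 12, 11, 2, 7, 6, 5, 4, 8, 20]
1<6: swap(0,0), lo=1 mid=1 ⇒ [1, 17, 15, 14, 12, 11, 2, 7, 6, 5, 4, 8, 20]
17>6: swap(1,11), hi=10 ⇒ [1, 8, 15, 14, 12, 11, 2, 7, 6, 5, 4, 17, 20]
8>6: swap(1,10), hi=9 ⇒ [1, 4, 15, 14, 12, 11, 2, 7, 6, 5, 8, 17, 20]
4<6: swap(1,1), lo=2 mid=2 ⇒ [1, 4, 15, 14, 12, 11, 2, 7, 6, 5, 8, 17, 20]
15>6: swap(2,9), hi=8 ⇒ [1, 4, 5, 14, 12, 11, 2, 7, 6, 15, 8, 17, 20]
5<6: swap(2,2), lo=3 mid=3 ⇒ [1, 4, 5, 14, 12, 11, 2, 7, 6, 15, 8, 17, 20]
14>6: swap(3,8), hi=7 ⇒ [1, 4, 5, 6, 12, 11, 2, 7, 14, 15, 8, 17, 20]
6=6: mid=4
12>6: swap(4,7), hi=6 ⇒ [1, 4, 5, 6, 7, 11, 2, 12, 14, 15, 8, 17, 20]
7>6: swap(4,6), hi=5 ⇒ [1, 4, 5, 6, 2, 11, 7, 12, 14, 15, 8, 17, 20]
2<6: swap(3,4), lo=4 mid=5 ⇒ [1, 4, 5, 2, 6, 11, 7, 12, 14, 15, 8, 17, 20]
11>6: swap(5,5), hi=4 ⇒ [1, 4, 5, 2, 6, 11, 7, 12, 14, 15, 8, 17, 20]
done. lo=4 hi=4; nums=[1, 4, 5, 2, 6, 11, 7, 12, 14, 15, 8, 17, 20]

[1, 4, 5, 2, 6, 11, 7, 12, 14, 15, 8, 17, 20]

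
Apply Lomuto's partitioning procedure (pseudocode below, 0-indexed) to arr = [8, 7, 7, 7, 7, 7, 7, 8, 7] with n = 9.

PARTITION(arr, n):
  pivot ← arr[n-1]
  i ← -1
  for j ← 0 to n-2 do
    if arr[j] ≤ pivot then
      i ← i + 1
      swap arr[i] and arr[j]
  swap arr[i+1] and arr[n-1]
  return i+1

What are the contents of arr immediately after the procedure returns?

[7, 7, 7, 7, 7, 7, 7, 8, 8]

pivot=7, i=-1
j=0: 8>7, skip
j=1: 7≤7, i=0, swap(0,1) ⇒ [7, 8, 7, 7, 7, 7, 7, 8, 7]
j=2: 7≤7, i=1, swap(1,2) ⇒ [7, 7, 8, 7, 7, 7, 7, 8, 7]
j=3: 7≤7, i=2, swap(2,3) ⇒ [7, 7, 7, 8, 7, 7, 7, 8, 7]
j=4: 7≤7, i=3, swap(3,4) ⇒ [7, 7, 7, 7, 8, 7, 7, 8, 7]
j=5: 7≤7, i=4, swap(4,5) ⇒ [7, 7, 7, 7, 7, 8, 7, 8, 7]
j=6: 7≤7, i=5, swap(5,6) ⇒ [7, 7, 7, 7, 7, 7, 8, 8, 7]
j=7: 8>7, skip
swap(6,8) ⇒ [7, 7, 7, 7, 7, 7, 7, 8, 8]; return 6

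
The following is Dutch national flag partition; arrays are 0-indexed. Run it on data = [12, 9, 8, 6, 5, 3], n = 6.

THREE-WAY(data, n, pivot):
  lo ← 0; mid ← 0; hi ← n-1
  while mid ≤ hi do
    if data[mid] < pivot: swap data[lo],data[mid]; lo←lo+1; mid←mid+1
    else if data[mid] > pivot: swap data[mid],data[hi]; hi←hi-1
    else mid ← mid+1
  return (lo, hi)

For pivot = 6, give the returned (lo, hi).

(2, 2)

pivot = 6; lo=0, mid=0, hi=5
data[mid]=12>6: swap data[0],data[5]; hi=4 → [3, 9, 8, 6, 5, 12]
data[mid]=3<6: swap data[0],data[0]; lo=1,mid=1 → [3, 9, 8, 6, 5, 12]
data[mid]=9>6: swap data[1],data[4]; hi=3 → [3, 5, 8, 6, 9, 12]
data[mid]=5<6: swap data[1],data[1]; lo=2,mid=2 → [3, 5, 8, 6, 9, 12]
data[mid]=8>6: swap data[2],data[3]; hi=2 → [3, 5, 6, 8, 9, 12]
data[mid]=6=6: mid=3
end: lo=2, hi=2; data = [3, 5, 6, 8, 9, 12]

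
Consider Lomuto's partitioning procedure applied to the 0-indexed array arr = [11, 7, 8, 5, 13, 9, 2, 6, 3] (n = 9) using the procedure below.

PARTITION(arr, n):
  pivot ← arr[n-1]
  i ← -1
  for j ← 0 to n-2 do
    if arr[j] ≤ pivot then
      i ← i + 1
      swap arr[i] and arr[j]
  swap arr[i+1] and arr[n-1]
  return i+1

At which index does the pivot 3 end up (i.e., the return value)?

1

pivot=3, i=-1
j=0: 11>3, skip
j=1: 7>3, skip
j=2: 8>3, skip
j=3: 5>3, skip
j=4: 13>3, skip
j=5: 9>3, skip
j=6: 2≤3, i=0, swap(0,6) ⇒ [2, 7, 8, 5, 13, 9, 11, 6, 3]
j=7: 6>3, skip
swap(1,8) ⇒ [2, 3, 8, 5, 13, 9, 11, 6, 7]; return 1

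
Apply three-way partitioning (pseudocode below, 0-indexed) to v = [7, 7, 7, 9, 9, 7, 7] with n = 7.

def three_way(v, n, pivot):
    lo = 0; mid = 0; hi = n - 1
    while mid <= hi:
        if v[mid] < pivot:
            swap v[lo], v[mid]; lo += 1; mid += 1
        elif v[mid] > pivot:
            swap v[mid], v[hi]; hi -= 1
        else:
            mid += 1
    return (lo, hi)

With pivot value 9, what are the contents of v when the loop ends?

[7, 7, 7, 7, 7, 9, 9]

pivot = 9; lo=0, mid=0, hi=6
v[mid]=7<9: swap v[0],v[0]; lo=1,mid=1 → [7, 7, 7, 9, 9, 7, 7]
v[mid]=7<9: swap v[1],v[1]; lo=2,mid=2 → [7, 7, 7, 9, 9, 7, 7]
v[mid]=7<9: swap v[2],v[2]; lo=3,mid=3 → [7, 7, 7, 9, 9, 7, 7]
v[mid]=9=9: mid=4
v[mid]=9=9: mid=5
v[mid]=7<9: swap v[3],v[5]; lo=4,mid=6 → [7, 7, 7, 7, 9, 9, 7]
v[mid]=7<9: swap v[4],v[6]; lo=5,mid=7 → [7, 7, 7, 7, 7, 9, 9]
end: lo=5, hi=6; v = [7, 7, 7, 7, 7, 9, 9]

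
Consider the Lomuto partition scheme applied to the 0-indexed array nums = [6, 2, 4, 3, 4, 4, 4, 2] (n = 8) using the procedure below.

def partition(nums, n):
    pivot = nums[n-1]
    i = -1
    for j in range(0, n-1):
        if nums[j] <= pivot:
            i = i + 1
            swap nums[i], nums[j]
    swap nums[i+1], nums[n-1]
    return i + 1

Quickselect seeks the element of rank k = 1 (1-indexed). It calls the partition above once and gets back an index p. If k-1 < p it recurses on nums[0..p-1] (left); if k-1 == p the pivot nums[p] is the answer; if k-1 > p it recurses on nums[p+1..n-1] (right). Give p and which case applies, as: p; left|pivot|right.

1; left

pivot=2, i=-1
j=0: 6>2, skip
j=1: 2≤2, i=0, swap(0,1) ⇒ [2, 6, 4, 3, 4, 4, 4, 2]
j=2: 4>2, skip
j=3: 3>2, skip
j=4: 4>2, skip
j=5: 4>2, skip
j=6: 4>2, skip
swap(1,7) ⇒ [2, 2, 4, 3, 4, 4, 4, 6]; return 1
p = 1; k-1 = 0 < 1 ⇒ left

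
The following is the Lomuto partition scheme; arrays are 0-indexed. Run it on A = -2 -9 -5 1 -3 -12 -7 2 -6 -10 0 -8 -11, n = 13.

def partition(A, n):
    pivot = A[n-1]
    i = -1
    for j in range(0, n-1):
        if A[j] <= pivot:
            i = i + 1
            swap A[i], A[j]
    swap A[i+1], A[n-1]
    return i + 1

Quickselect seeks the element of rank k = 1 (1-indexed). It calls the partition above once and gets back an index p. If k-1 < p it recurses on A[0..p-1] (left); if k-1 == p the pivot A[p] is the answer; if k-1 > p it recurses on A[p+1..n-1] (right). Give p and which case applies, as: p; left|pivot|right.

1; left

pivot = A[12] = -11; i = -1
j=0: A[0]=-2 > -11 → no swap
j=1: A[1]=-9 > -11 → no swap
j=2: A[2]=-5 > -11 → no swap
j=3: A[3]=1 > -11 → no swap
j=4: A[4]=-3 > -11 → no swap
j=5: A[5]=-12 ≤ -11 → i=0, swap A[0],A[5] → -12 -9 -5 1 -3 -2 -7 2 -6 -10 0 -8 -11
j=6: A[6]=-7 > -11 → no swap
j=7: A[7]=2 > -11 → no swap
j=8: A[8]=-6 > -11 → no swap
j=9: A[9]=-10 > -11 → no swap
j=10: A[10]=0 > -11 → no swap
j=11: A[11]=-8 > -11 → no swap
final swap A[1],A[12] → -12 -11 -5 1 -3 -2 -7 2 -6 -10 0 -8 -9; return 1
p = 1; k-1 = 0 < 1 ⇒ left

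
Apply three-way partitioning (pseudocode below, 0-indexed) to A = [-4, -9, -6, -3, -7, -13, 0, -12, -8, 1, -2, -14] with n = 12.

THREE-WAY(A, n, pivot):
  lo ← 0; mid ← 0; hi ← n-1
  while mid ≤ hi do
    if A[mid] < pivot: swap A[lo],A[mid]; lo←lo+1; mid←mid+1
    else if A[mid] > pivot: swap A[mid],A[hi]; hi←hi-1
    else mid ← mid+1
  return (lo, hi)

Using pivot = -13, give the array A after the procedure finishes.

pivot = -13; lo=0, mid=0, hi=11
A[mid]=-4>-13: swap A[0],A[11]; hi=10 → [-14, -9, -6, -3, -7, -13, 0, -12, -8, 1, -2, -4]
A[mid]=-14<-13: swap A[0],A[0]; lo=1,mid=1 → [-14, -9, -6, -3, -7, -13, 0, -12, -8, 1, -2, -4]
A[mid]=-9>-13: swap A[1],A[10]; hi=9 → [-14, -2, -6, -3, -7, -13, 0, -12, -8, 1, -9, -4]
A[mid]=-2>-13: swap A[1],A[9]; hi=8 → [-14, 1, -6, -3, -7, -13, 0, -12, -8, -2, -9, -4]
A[mid]=1>-13: swap A[1],A[8]; hi=7 → [-14, -8, -6, -3, -7, -13, 0, -12, 1, -2, -9, -4]
A[mid]=-8>-13: swap A[1],A[7]; hi=6 → [-14, -12, -6, -3, -7, -13, 0, -8, 1, -2, -9, -4]
A[mid]=-12>-13: swap A[1],A[6]; hi=5 → [-14, 0, -6, -3, -7, -13, -12, -8, 1, -2, -9, -4]
A[mid]=0>-13: swap A[1],A[5]; hi=4 → [-14, -13, -6, -3, -7, 0, -12, -8, 1, -2, -9, -4]
A[mid]=-13=-13: mid=2
A[mid]=-6>-13: swap A[2],A[4]; hi=3 → [-14, -13, -7, -3, -6, 0, -12, -8, 1, -2, -9, -4]
A[mid]=-7>-13: swap A[2],A[3]; hi=2 → [-14, -13, -3, -7, -6, 0, -12, -8, 1, -2, -9, -4]
A[mid]=-3>-13: swap A[2],A[2]; hi=1 → [-14, -13, -3, -7, -6, 0, -12, -8, 1, -2, -9, -4]
end: lo=1, hi=1; A = [-14, -13, -3, -7, -6, 0, -12, -8, 1, -2, -9, -4]

[-14, -13, -3, -7, -6, 0, -12, -8, 1, -2, -9, -4]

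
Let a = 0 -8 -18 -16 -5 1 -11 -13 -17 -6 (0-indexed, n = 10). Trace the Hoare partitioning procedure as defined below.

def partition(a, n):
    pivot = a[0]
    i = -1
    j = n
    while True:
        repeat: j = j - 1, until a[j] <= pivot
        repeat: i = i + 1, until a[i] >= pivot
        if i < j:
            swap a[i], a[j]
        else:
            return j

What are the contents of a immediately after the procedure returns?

-6 -8 -18 -16 -5 -17 -11 -13 1 0

pivot = a[0] = 0; i = -1, j = 10
j→9 (a[9]=-6≤0), i→0 (a[0]=0≥0); i<j, swap → -6 -8 -18 -16 -5 1 -11 -13 -17 0
j→8 (a[8]=-17≤0), i→5 (a[5]=1≥0); i<j, swap → -6 -8 -18 -16 -5 -17 -11 -13 1 0
j→7, i→8; i≥j, return j=7. a = -6 -8 -18 -16 -5 -17 -11 -13 1 0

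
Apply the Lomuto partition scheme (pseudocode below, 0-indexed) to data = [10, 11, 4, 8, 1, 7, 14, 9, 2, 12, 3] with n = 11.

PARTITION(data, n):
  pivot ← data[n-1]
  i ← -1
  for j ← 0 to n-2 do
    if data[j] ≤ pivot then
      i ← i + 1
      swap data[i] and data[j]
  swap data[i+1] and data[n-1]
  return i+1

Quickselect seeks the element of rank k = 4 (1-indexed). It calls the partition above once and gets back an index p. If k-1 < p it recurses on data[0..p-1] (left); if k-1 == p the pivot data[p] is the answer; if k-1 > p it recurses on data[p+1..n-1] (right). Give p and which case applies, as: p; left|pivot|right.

pivot=3, i=-1
j=0: 10>3, skip
j=1: 11>3, skip
j=2: 4>3, skip
j=3: 8>3, skip
j=4: 1≤3, i=0, swap(0,4) ⇒ [1, 11, 4, 8, 10, 7, 14, 9, 2, 12, 3]
j=5: 7>3, skip
j=6: 14>3, skip
j=7: 9>3, skip
j=8: 2≤3, i=1, swap(1,8) ⇒ [1, 2, 4, 8, 10, 7, 14, 9, 11, 12, 3]
j=9: 12>3, skip
swap(2,10) ⇒ [1, 2, 3, 8, 10, 7, 14, 9, 11, 12, 4]; return 2
p = 2; k-1 = 3 > 2 ⇒ right

2; right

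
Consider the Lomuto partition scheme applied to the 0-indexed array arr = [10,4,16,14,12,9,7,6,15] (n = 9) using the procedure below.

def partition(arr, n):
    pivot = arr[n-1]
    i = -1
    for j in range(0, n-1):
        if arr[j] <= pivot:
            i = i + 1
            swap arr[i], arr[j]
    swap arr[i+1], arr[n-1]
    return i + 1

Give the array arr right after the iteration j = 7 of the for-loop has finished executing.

[10,4,14,12,9,7,6,16,15]

pivot=15, i=-1
j=0: 10≤15, i=0, swap(0,0) ⇒ [10,4,16,14,12,9,7,6,15]
j=1: 4≤15, i=1, swap(1,1) ⇒ [10,4,16,14,12,9,7,6,15]
j=2: 16>15, skip
j=3: 14≤15, i=2, swap(2,3) ⇒ [10,4,14,16,12,9,7,6,15]
j=4: 12≤15, i=3, swap(3,4) ⇒ [10,4,14,12,16,9,7,6,15]
j=5: 9≤15, i=4, swap(4,5) ⇒ [10,4,14,12,9,16,7,6,15]
j=6: 7≤15, i=5, swap(5,6) ⇒ [10,4,14,12,9,7,16,6,15]
j=7: 6≤15, i=6, swap(6,7) ⇒ [10,4,14,12,9,7,6,16,15]
(after j=7) arr = [10,4,14,12,9,7,6,16,15]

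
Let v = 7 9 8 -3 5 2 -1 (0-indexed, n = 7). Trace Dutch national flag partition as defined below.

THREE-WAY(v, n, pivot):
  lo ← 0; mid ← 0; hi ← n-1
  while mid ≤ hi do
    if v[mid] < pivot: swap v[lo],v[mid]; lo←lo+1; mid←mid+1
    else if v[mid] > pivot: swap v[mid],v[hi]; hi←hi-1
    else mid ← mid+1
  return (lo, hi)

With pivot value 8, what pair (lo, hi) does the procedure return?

(5, 5)

pivot = 8; lo=0, mid=0, hi=6
v[mid]=7<8: swap v[0],v[0]; lo=1,mid=1 → 7 9 8 -3 5 2 -1
v[mid]=9>8: swap v[1],v[6]; hi=5 → 7 -1 8 -3 5 2 9
v[mid]=-1<8: swap v[1],v[1]; lo=2,mid=2 → 7 -1 8 -3 5 2 9
v[mid]=8=8: mid=3
v[mid]=-3<8: swap v[2],v[3]; lo=3,mid=4 → 7 -1 -3 8 5 2 9
v[mid]=5<8: swap v[3],v[4]; lo=4,mid=5 → 7 -1 -3 5 8 2 9
v[mid]=2<8: swap v[4],v[5]; lo=5,mid=6 → 7 -1 -3 5 2 8 9
end: lo=5, hi=5; v = 7 -1 -3 5 2 8 9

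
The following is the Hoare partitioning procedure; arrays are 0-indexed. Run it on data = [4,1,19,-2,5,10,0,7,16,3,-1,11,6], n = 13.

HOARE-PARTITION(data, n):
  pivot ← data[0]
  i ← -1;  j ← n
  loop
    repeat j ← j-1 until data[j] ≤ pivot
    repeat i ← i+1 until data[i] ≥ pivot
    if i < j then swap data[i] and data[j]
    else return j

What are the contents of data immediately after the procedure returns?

[-1,1,3,-2,0,10,5,7,16,19,4,11,6]

pivot=4
j stops at 10 (-1), i stops at 0 (4); swap ⇒ [-1,1,19,-2,5,10,0,7,16,3,4,11,6]
j stops at 9 (3), i stops at 2 (19); swap ⇒ [-1,1,3,-2,5,10,0,7,16,19,4,11,6]
j stops at 6 (0), i stops at 4 (5); swap ⇒ [-1,1,3,-2,0,10,5,7,16,19,4,11,6]
j stops at 4, i stops at 5; i≥j ⇒ return 4. data=[-1,1,3,-2,0,10,5,7,16,19,4,11,6]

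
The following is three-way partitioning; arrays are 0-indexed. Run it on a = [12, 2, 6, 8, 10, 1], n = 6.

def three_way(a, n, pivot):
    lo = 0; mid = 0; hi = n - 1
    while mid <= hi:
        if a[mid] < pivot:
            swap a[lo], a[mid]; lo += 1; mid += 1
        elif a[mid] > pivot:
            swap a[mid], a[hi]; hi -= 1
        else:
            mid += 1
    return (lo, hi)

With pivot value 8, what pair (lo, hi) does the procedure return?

(3, 3)

pivot = 8; lo=0, mid=0, hi=5
a[mid]=12>8: swap a[0],a[5]; hi=4 → [1, 2, 6, 8, 10, 12]
a[mid]=1<8: swap a[0],a[0]; lo=1,mid=1 → [1, 2, 6, 8, 10, 12]
a[mid]=2<8: swap a[1],a[1]; lo=2,mid=2 → [1, 2, 6, 8, 10, 12]
a[mid]=6<8: swap a[2],a[2]; lo=3,mid=3 → [1, 2, 6, 8, 10, 12]
a[mid]=8=8: mid=4
a[mid]=10>8: swap a[4],a[4]; hi=3 → [1, 2, 6, 8, 10, 12]
end: lo=3, hi=3; a = [1, 2, 6, 8, 10, 12]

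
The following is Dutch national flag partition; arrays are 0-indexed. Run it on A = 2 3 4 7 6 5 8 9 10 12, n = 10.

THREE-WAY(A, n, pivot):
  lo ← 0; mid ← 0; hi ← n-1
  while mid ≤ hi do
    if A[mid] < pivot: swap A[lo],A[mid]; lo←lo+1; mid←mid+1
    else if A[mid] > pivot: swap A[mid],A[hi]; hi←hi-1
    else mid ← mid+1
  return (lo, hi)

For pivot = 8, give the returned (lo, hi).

lo=0 mid=0 hi=9
2<8: swap(0,0), lo=1 mid=1 ⇒ 2 3 4 7 6 5 8 9 10 12
3<8: swap(1,1), lo=2 mid=2 ⇒ 2 3 4 7 6 5 8 9 10 12
4<8: swap(2,2), lo=3 mid=3 ⇒ 2 3 4 7 6 5 8 9 10 12
7<8: swap(3,3), lo=4 mid=4 ⇒ 2 3 4 7 6 5 8 9 10 12
6<8: swap(4,4), lo=5 mid=5 ⇒ 2 3 4 7 6 5 8 9 10 12
5<8: swap(5,5), lo=6 mid=6 ⇒ 2 3 4 7 6 5 8 9 10 12
8=8: mid=7
9>8: swap(7,9), hi=8 ⇒ 2 3 4 7 6 5 8 12 10 9
12>8: swap(7,8), hi=7 ⇒ 2 3 4 7 6 5 8 10 12 9
10>8: swap(7,7), hi=6 ⇒ 2 3 4 7 6 5 8 10 12 9
done. lo=6 hi=6; A=2 3 4 7 6 5 8 10 12 9

(6, 6)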